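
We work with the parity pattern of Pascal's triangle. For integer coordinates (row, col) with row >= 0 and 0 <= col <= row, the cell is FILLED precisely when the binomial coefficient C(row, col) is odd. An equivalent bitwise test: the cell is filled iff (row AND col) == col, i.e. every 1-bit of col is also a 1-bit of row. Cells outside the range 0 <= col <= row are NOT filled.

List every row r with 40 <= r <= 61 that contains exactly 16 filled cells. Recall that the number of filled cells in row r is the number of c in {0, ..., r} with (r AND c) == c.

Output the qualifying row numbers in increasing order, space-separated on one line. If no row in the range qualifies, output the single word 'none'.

Answer: 43 45 46 51 53 54 57 58 60

Derivation:
Row r has 2^popcount(r) filled cells, so we need popcount(r) = log2(16) = 4.
Scan r = 40..61 and keep those with exactly 4 one-bits:
r=40=101000 popcount=2 -> skip
r=41=101001 popcount=3 -> skip
r=42=101010 popcount=3 -> skip
r=43=101011 popcount=4 -> KEEP
r=44=101100 popcount=3 -> skip
r=45=101101 popcount=4 -> KEEP
r=46=101110 popcount=4 -> KEEP
r=47=101111 popcount=5 -> skip
r=48=110000 popcount=2 -> skip
r=49=110001 popcount=3 -> skip
r=50=110010 popcount=3 -> skip
r=51=110011 popcount=4 -> KEEP
r=52=110100 popcount=3 -> skip
r=53=110101 popcount=4 -> KEEP
r=54=110110 popcount=4 -> KEEP
r=55=110111 popcount=5 -> skip
r=56=111000 popcount=3 -> skip
r=57=111001 popcount=4 -> KEEP
r=58=111010 popcount=4 -> KEEP
r=59=111011 popcount=5 -> skip
r=60=111100 popcount=4 -> KEEP
r=61=111101 popcount=5 -> skip
Kept rows: 43 45 46 51 53 54 57 58 60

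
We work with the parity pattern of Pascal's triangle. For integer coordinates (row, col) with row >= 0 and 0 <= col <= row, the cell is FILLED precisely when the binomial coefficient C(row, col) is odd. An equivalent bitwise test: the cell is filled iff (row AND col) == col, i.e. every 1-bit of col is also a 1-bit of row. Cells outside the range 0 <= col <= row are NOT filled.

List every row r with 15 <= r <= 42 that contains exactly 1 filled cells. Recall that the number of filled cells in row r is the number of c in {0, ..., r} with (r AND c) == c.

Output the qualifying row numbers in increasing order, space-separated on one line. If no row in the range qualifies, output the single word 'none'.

Row r has 2^popcount(r) filled cells, so we need popcount(r) = log2(1) = 0.
Scan r = 15..42 and keep those with exactly 0 one-bits:
r=15=1111 popcount=4 -> skip
r=16=10000 popcount=1 -> skip
r=17=10001 popcount=2 -> skip
r=18=10010 popcount=2 -> skip
r=19=10011 popcount=3 -> skip
r=20=10100 popcount=2 -> skip
r=21=10101 popcount=3 -> skip
r=22=10110 popcount=3 -> skip
r=23=10111 popcount=4 -> skip
r=24=11000 popcount=2 -> skip
r=25=11001 popcount=3 -> skip
r=26=11010 popcount=3 -> skip
r=27=11011 popcount=4 -> skip
r=28=11100 popcount=3 -> skip
r=29=11101 popcount=4 -> skip
r=30=11110 popcount=4 -> skip
r=31=11111 popcount=5 -> skip
r=32=100000 popcount=1 -> skip
r=33=100001 popcount=2 -> skip
r=34=100010 popcount=2 -> skip
r=35=100011 popcount=3 -> skip
r=36=100100 popcount=2 -> skip
r=37=100101 popcount=3 -> skip
r=38=100110 popcount=3 -> skip
r=39=100111 popcount=4 -> skip
r=40=101000 popcount=2 -> skip
r=41=101001 popcount=3 -> skip
r=42=101010 popcount=3 -> skip
Kept rows: none

Answer: none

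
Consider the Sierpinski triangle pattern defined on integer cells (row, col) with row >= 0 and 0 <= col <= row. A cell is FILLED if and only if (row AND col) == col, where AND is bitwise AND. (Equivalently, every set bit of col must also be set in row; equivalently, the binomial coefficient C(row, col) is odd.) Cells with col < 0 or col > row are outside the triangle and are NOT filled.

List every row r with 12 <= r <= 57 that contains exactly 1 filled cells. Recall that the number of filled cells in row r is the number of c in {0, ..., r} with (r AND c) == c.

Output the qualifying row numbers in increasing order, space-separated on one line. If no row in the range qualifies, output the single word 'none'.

Row r has 2^popcount(r) filled cells, so we need popcount(r) = log2(1) = 0.
Scan r = 12..57 and keep those with exactly 0 one-bits:
r=12=1100 popcount=2 -> skip
r=13=1101 popcount=3 -> skip
r=14=1110 popcount=3 -> skip
r=15=1111 popcount=4 -> skip
r=16=10000 popcount=1 -> skip
r=17=10001 popcount=2 -> skip
r=18=10010 popcount=2 -> skip
r=19=10011 popcount=3 -> skip
r=20=10100 popcount=2 -> skip
r=21=10101 popcount=3 -> skip
r=22=10110 popcount=3 -> skip
r=23=10111 popcount=4 -> skip
r=24=11000 popcount=2 -> skip
r=25=11001 popcount=3 -> skip
r=26=11010 popcount=3 -> skip
r=27=11011 popcount=4 -> skip
r=28=11100 popcount=3 -> skip
r=29=11101 popcount=4 -> skip
r=30=11110 popcount=4 -> skip
r=31=11111 popcount=5 -> skip
r=32=100000 popcount=1 -> skip
r=33=100001 popcount=2 -> skip
r=34=100010 popcount=2 -> skip
r=35=100011 popcount=3 -> skip
r=36=100100 popcount=2 -> skip
r=37=100101 popcount=3 -> skip
r=38=100110 popcount=3 -> skip
r=39=100111 popcount=4 -> skip
r=40=101000 popcount=2 -> skip
r=41=101001 popcount=3 -> skip
r=42=101010 popcount=3 -> skip
r=43=101011 popcount=4 -> skip
r=44=101100 popcount=3 -> skip
r=45=101101 popcount=4 -> skip
r=46=101110 popcount=4 -> skip
r=47=101111 popcount=5 -> skip
r=48=110000 popcount=2 -> skip
r=49=110001 popcount=3 -> skip
r=50=110010 popcount=3 -> skip
r=51=110011 popcount=4 -> skip
r=52=110100 popcount=3 -> skip
r=53=110101 popcount=4 -> skip
r=54=110110 popcount=4 -> skip
r=55=110111 popcount=5 -> skip
r=56=111000 popcount=3 -> skip
r=57=111001 popcount=4 -> skip
Kept rows: none

Answer: none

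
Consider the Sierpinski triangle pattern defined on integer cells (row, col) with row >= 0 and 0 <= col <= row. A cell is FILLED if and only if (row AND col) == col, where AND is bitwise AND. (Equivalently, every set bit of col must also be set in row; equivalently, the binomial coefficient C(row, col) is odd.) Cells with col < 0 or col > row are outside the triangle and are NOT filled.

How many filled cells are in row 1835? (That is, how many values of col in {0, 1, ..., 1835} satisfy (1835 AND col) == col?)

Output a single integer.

Answer: 128

Derivation:
1835 in binary = 11100101011
popcount(1835) = number of 1-bits in 11100101011 = 7
A col c satisfies (1835 AND c) == c iff every set bit of c is also set in 1835; each of the 7 set bits of 1835 can independently be on or off in c.
count = 2^7 = 128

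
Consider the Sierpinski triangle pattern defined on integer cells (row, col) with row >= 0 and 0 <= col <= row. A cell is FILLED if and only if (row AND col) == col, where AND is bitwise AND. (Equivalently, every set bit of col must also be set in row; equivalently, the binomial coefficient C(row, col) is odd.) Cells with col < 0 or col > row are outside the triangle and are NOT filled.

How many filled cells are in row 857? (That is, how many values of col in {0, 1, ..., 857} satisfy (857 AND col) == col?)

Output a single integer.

857 in binary = 1101011001
popcount(857) = number of 1-bits in 1101011001 = 6
A col c satisfies (857 AND c) == c iff every set bit of c is also set in 857; each of the 6 set bits of 857 can independently be on or off in c.
count = 2^6 = 64

Answer: 64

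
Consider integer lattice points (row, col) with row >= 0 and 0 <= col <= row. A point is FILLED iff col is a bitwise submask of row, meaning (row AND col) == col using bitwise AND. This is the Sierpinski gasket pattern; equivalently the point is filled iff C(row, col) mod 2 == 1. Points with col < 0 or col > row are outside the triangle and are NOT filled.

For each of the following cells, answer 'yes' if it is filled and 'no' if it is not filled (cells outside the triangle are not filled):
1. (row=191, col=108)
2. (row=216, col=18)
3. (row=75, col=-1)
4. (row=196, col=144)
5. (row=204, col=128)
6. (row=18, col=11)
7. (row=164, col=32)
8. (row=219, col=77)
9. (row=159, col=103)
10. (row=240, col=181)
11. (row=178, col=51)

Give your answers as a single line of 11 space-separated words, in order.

(191,108): row=0b10111111, col=0b1101100, row AND col = 0b101100 = 44; 44 != 108 -> empty
(216,18): row=0b11011000, col=0b10010, row AND col = 0b10000 = 16; 16 != 18 -> empty
(75,-1): col outside [0, 75] -> not filled
(196,144): row=0b11000100, col=0b10010000, row AND col = 0b10000000 = 128; 128 != 144 -> empty
(204,128): row=0b11001100, col=0b10000000, row AND col = 0b10000000 = 128; 128 == 128 -> filled
(18,11): row=0b10010, col=0b1011, row AND col = 0b10 = 2; 2 != 11 -> empty
(164,32): row=0b10100100, col=0b100000, row AND col = 0b100000 = 32; 32 == 32 -> filled
(219,77): row=0b11011011, col=0b1001101, row AND col = 0b1001001 = 73; 73 != 77 -> empty
(159,103): row=0b10011111, col=0b1100111, row AND col = 0b111 = 7; 7 != 103 -> empty
(240,181): row=0b11110000, col=0b10110101, row AND col = 0b10110000 = 176; 176 != 181 -> empty
(178,51): row=0b10110010, col=0b110011, row AND col = 0b110010 = 50; 50 != 51 -> empty

Answer: no no no no yes no yes no no no no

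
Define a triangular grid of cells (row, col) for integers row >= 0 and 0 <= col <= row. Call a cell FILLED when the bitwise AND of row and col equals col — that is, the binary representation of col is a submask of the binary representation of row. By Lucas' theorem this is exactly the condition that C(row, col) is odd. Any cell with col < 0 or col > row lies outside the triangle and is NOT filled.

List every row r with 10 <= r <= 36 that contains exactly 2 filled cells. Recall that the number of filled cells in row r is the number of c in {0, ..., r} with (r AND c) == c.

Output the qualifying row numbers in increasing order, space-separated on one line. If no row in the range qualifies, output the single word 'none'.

Answer: 16 32

Derivation:
Row r has 2^popcount(r) filled cells, so we need popcount(r) = log2(2) = 1.
Scan r = 10..36 and keep those with exactly 1 one-bits:
r=10=1010 popcount=2 -> skip
r=11=1011 popcount=3 -> skip
r=12=1100 popcount=2 -> skip
r=13=1101 popcount=3 -> skip
r=14=1110 popcount=3 -> skip
r=15=1111 popcount=4 -> skip
r=16=10000 popcount=1 -> KEEP
r=17=10001 popcount=2 -> skip
r=18=10010 popcount=2 -> skip
r=19=10011 popcount=3 -> skip
r=20=10100 popcount=2 -> skip
r=21=10101 popcount=3 -> skip
r=22=10110 popcount=3 -> skip
r=23=10111 popcount=4 -> skip
r=24=11000 popcount=2 -> skip
r=25=11001 popcount=3 -> skip
r=26=11010 popcount=3 -> skip
r=27=11011 popcount=4 -> skip
r=28=11100 popcount=3 -> skip
r=29=11101 popcount=4 -> skip
r=30=11110 popcount=4 -> skip
r=31=11111 popcount=5 -> skip
r=32=100000 popcount=1 -> KEEP
r=33=100001 popcount=2 -> skip
r=34=100010 popcount=2 -> skip
r=35=100011 popcount=3 -> skip
r=36=100100 popcount=2 -> skip
Kept rows: 16 32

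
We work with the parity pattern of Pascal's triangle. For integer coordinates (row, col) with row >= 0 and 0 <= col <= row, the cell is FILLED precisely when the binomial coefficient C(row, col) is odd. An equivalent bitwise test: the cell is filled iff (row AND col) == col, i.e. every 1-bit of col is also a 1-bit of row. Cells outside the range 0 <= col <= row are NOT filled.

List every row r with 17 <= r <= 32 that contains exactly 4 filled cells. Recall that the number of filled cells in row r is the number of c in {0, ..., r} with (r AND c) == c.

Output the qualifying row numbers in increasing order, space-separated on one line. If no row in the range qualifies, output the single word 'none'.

Answer: 17 18 20 24

Derivation:
Row r has 2^popcount(r) filled cells, so we need popcount(r) = log2(4) = 2.
Scan r = 17..32 and keep those with exactly 2 one-bits:
r=17=10001 popcount=2 -> KEEP
r=18=10010 popcount=2 -> KEEP
r=19=10011 popcount=3 -> skip
r=20=10100 popcount=2 -> KEEP
r=21=10101 popcount=3 -> skip
r=22=10110 popcount=3 -> skip
r=23=10111 popcount=4 -> skip
r=24=11000 popcount=2 -> KEEP
r=25=11001 popcount=3 -> skip
r=26=11010 popcount=3 -> skip
r=27=11011 popcount=4 -> skip
r=28=11100 popcount=3 -> skip
r=29=11101 popcount=4 -> skip
r=30=11110 popcount=4 -> skip
r=31=11111 popcount=5 -> skip
r=32=100000 popcount=1 -> skip
Kept rows: 17 18 20 24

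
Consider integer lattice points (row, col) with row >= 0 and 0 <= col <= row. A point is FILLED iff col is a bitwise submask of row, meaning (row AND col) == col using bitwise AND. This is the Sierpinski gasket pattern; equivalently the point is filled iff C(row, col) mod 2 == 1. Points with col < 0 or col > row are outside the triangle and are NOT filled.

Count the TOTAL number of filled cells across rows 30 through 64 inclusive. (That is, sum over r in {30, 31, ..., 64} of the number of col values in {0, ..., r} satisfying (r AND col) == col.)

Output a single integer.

r30=11110 pc4: +16 =16
r31=11111 pc5: +32 =48
r32=100000 pc1: +2 =50
r33=100001 pc2: +4 =54
r34=100010 pc2: +4 =58
r35=100011 pc3: +8 =66
r36=100100 pc2: +4 =70
r37=100101 pc3: +8 =78
r38=100110 pc3: +8 =86
r39=100111 pc4: +16 =102
r40=101000 pc2: +4 =106
r41=101001 pc3: +8 =114
r42=101010 pc3: +8 =122
r43=101011 pc4: +16 =138
r44=101100 pc3: +8 =146
r45=101101 pc4: +16 =162
r46=101110 pc4: +16 =178
r47=101111 pc5: +32 =210
r48=110000 pc2: +4 =214
r49=110001 pc3: +8 =222
r50=110010 pc3: +8 =230
r51=110011 pc4: +16 =246
r52=110100 pc3: +8 =254
r53=110101 pc4: +16 =270
r54=110110 pc4: +16 =286
r55=110111 pc5: +32 =318
r56=111000 pc3: +8 =326
r57=111001 pc4: +16 =342
r58=111010 pc4: +16 =358
r59=111011 pc5: +32 =390
r60=111100 pc4: +16 =406
r61=111101 pc5: +32 =438
r62=111110 pc5: +32 =470
r63=111111 pc6: +64 =534
r64=1000000 pc1: +2 =536

Answer: 536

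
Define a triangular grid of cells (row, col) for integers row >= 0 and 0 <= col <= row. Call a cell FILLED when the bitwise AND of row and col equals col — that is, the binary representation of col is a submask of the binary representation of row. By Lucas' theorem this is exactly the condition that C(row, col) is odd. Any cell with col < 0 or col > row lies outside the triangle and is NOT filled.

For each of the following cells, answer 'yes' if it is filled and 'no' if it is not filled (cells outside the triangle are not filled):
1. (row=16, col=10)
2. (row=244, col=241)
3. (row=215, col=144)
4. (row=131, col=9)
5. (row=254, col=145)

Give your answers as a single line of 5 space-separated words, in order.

Answer: no no yes no no

Derivation:
(16,10): row=0b10000, col=0b1010, row AND col = 0b0 = 0; 0 != 10 -> empty
(244,241): row=0b11110100, col=0b11110001, row AND col = 0b11110000 = 240; 240 != 241 -> empty
(215,144): row=0b11010111, col=0b10010000, row AND col = 0b10010000 = 144; 144 == 144 -> filled
(131,9): row=0b10000011, col=0b1001, row AND col = 0b1 = 1; 1 != 9 -> empty
(254,145): row=0b11111110, col=0b10010001, row AND col = 0b10010000 = 144; 144 != 145 -> empty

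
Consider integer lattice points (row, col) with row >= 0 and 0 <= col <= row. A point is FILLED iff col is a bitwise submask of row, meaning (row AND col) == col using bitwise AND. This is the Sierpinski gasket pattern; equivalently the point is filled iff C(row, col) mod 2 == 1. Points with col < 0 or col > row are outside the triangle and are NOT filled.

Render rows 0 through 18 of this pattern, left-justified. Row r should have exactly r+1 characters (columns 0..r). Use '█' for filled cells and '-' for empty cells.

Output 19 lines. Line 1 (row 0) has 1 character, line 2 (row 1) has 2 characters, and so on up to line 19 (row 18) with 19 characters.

r0=0: █
r1=1: ██
r2=10: █-█
r3=11: ████
r4=100: █---█
r5=101: ██--██
r6=110: █-█-█-█
r7=111: ████████
r8=1000: █-------█
r9=1001: ██------██
r10=1010: █-█-----█-█
r11=1011: ████----████
r12=1100: █---█---█---█
r13=1101: ██--██--██--██
r14=1110: █-█-█-█-█-█-█-█
r15=1111: ████████████████
r16=10000: █---------------█
r17=10001: ██--------------██
r18=10010: █-█-------------█-█

Answer: █
██
█-█
████
█---█
██--██
█-█-█-█
████████
█-------█
██------██
█-█-----█-█
████----████
█---█---█---█
██--██--██--██
█-█-█-█-█-█-█-█
████████████████
█---------------█
██--------------██
█-█-------------█-█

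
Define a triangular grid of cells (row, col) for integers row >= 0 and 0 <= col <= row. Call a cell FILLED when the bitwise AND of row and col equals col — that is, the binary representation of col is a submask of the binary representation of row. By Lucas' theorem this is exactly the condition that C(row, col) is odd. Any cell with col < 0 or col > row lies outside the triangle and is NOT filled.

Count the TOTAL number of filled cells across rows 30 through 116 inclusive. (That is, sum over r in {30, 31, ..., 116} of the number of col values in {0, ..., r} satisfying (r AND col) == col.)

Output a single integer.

Answer: 1432

Derivation:
r30=11110 pc4: +16 =16
r31=11111 pc5: +32 =48
r32=100000 pc1: +2 =50
r33=100001 pc2: +4 =54
r34=100010 pc2: +4 =58
r35=100011 pc3: +8 =66
r36=100100 pc2: +4 =70
r37=100101 pc3: +8 =78
r38=100110 pc3: +8 =86
r39=100111 pc4: +16 =102
r40=101000 pc2: +4 =106
r41=101001 pc3: +8 =114
r42=101010 pc3: +8 =122
r43=101011 pc4: +16 =138
r44=101100 pc3: +8 =146
r45=101101 pc4: +16 =162
r46=101110 pc4: +16 =178
r47=101111 pc5: +32 =210
r48=110000 pc2: +4 =214
r49=110001 pc3: +8 =222
r50=110010 pc3: +8 =230
r51=110011 pc4: +16 =246
r52=110100 pc3: +8 =254
r53=110101 pc4: +16 =270
r54=110110 pc4: +16 =286
r55=110111 pc5: +32 =318
r56=111000 pc3: +8 =326
r57=111001 pc4: +16 =342
r58=111010 pc4: +16 =358
r59=111011 pc5: +32 =390
r60=111100 pc4: +16 =406
r61=111101 pc5: +32 =438
r62=111110 pc5: +32 =470
r63=111111 pc6: +64 =534
r64=1000000 pc1: +2 =536
r65=1000001 pc2: +4 =540
r66=1000010 pc2: +4 =544
r67=1000011 pc3: +8 =552
r68=1000100 pc2: +4 =556
r69=1000101 pc3: +8 =564
r70=1000110 pc3: +8 =572
r71=1000111 pc4: +16 =588
r72=1001000 pc2: +4 =592
r73=1001001 pc3: +8 =600
r74=1001010 pc3: +8 =608
r75=1001011 pc4: +16 =624
r76=1001100 pc3: +8 =632
r77=1001101 pc4: +16 =648
r78=1001110 pc4: +16 =664
r79=1001111 pc5: +32 =696
r80=1010000 pc2: +4 =700
r81=1010001 pc3: +8 =708
r82=1010010 pc3: +8 =716
r83=1010011 pc4: +16 =732
r84=1010100 pc3: +8 =740
r85=1010101 pc4: +16 =756
r86=1010110 pc4: +16 =772
r87=1010111 pc5: +32 =804
r88=1011000 pc3: +8 =812
r89=1011001 pc4: +16 =828
r90=1011010 pc4: +16 =844
r91=1011011 pc5: +32 =876
r92=1011100 pc4: +16 =892
r93=1011101 pc5: +32 =924
r94=1011110 pc5: +32 =956
r95=1011111 pc6: +64 =1020
r96=1100000 pc2: +4 =1024
r97=1100001 pc3: +8 =1032
r98=1100010 pc3: +8 =1040
r99=1100011 pc4: +16 =1056
r100=1100100 pc3: +8 =1064
r101=1100101 pc4: +16 =1080
r102=1100110 pc4: +16 =1096
r103=1100111 pc5: +32 =1128
r104=1101000 pc3: +8 =1136
r105=1101001 pc4: +16 =1152
r106=1101010 pc4: +16 =1168
r107=1101011 pc5: +32 =1200
r108=1101100 pc4: +16 =1216
r109=1101101 pc5: +32 =1248
r110=1101110 pc5: +32 =1280
r111=1101111 pc6: +64 =1344
r112=1110000 pc3: +8 =1352
r113=1110001 pc4: +16 =1368
r114=1110010 pc4: +16 =1384
r115=1110011 pc5: +32 =1416
r116=1110100 pc4: +16 =1432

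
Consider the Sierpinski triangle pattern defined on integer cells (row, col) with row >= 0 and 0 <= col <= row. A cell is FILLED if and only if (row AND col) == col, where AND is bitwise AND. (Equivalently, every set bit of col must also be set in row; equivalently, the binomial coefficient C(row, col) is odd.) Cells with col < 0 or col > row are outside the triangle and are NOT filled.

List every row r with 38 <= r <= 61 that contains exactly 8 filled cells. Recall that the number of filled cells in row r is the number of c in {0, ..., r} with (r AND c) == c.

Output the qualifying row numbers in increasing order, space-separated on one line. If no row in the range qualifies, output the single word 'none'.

Answer: 38 41 42 44 49 50 52 56

Derivation:
Row r has 2^popcount(r) filled cells, so we need popcount(r) = log2(8) = 3.
Scan r = 38..61 and keep those with exactly 3 one-bits:
r=38=100110 popcount=3 -> KEEP
r=39=100111 popcount=4 -> skip
r=40=101000 popcount=2 -> skip
r=41=101001 popcount=3 -> KEEP
r=42=101010 popcount=3 -> KEEP
r=43=101011 popcount=4 -> skip
r=44=101100 popcount=3 -> KEEP
r=45=101101 popcount=4 -> skip
r=46=101110 popcount=4 -> skip
r=47=101111 popcount=5 -> skip
r=48=110000 popcount=2 -> skip
r=49=110001 popcount=3 -> KEEP
r=50=110010 popcount=3 -> KEEP
r=51=110011 popcount=4 -> skip
r=52=110100 popcount=3 -> KEEP
r=53=110101 popcount=4 -> skip
r=54=110110 popcount=4 -> skip
r=55=110111 popcount=5 -> skip
r=56=111000 popcount=3 -> KEEP
r=57=111001 popcount=4 -> skip
r=58=111010 popcount=4 -> skip
r=59=111011 popcount=5 -> skip
r=60=111100 popcount=4 -> skip
r=61=111101 popcount=5 -> skip
Kept rows: 38 41 42 44 49 50 52 56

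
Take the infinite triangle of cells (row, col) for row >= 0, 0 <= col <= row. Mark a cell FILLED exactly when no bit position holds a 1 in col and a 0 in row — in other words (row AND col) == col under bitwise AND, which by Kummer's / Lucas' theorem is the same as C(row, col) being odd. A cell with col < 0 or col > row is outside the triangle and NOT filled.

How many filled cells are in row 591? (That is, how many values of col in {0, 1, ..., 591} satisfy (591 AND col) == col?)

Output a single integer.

591 in binary = 1001001111
popcount(591) = number of 1-bits in 1001001111 = 6
A col c satisfies (591 AND c) == c iff every set bit of c is also set in 591; each of the 6 set bits of 591 can independently be on or off in c.
count = 2^6 = 64

Answer: 64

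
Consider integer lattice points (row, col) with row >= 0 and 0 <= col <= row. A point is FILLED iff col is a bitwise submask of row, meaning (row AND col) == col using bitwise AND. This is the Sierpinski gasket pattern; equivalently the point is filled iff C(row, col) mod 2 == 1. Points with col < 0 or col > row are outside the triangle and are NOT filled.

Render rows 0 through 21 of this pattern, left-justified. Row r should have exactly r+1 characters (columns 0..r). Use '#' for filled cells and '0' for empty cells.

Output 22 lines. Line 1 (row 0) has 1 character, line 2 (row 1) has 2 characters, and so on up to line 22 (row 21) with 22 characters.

r0=0: #
r1=1: ##
r2=10: #0#
r3=11: ####
r4=100: #000#
r5=101: ##00##
r6=110: #0#0#0#
r7=111: ########
r8=1000: #0000000#
r9=1001: ##000000##
r10=1010: #0#00000#0#
r11=1011: ####0000####
r12=1100: #000#000#000#
r13=1101: ##00##00##00##
r14=1110: #0#0#0#0#0#0#0#
r15=1111: ################
r16=10000: #000000000000000#
r17=10001: ##00000000000000##
r18=10010: #0#0000000000000#0#
r19=10011: ####000000000000####
r20=10100: #000#00000000000#000#
r21=10101: ##00##0000000000##00##

Answer: #
##
#0#
####
#000#
##00##
#0#0#0#
########
#0000000#
##000000##
#0#00000#0#
####0000####
#000#000#000#
##00##00##00##
#0#0#0#0#0#0#0#
################
#000000000000000#
##00000000000000##
#0#0000000000000#0#
####000000000000####
#000#00000000000#000#
##00##0000000000##00##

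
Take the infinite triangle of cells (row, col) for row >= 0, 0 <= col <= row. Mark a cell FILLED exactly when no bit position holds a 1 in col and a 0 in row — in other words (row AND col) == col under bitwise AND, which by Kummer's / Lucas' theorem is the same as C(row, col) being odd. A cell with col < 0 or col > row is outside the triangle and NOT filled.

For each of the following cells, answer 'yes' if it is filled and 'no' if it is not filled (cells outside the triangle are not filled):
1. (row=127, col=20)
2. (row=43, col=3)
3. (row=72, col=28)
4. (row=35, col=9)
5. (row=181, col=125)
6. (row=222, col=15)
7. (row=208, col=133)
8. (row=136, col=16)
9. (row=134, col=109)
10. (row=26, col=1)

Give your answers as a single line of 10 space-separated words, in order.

Answer: yes yes no no no no no no no no

Derivation:
(127,20): row=0b1111111, col=0b10100, row AND col = 0b10100 = 20; 20 == 20 -> filled
(43,3): row=0b101011, col=0b11, row AND col = 0b11 = 3; 3 == 3 -> filled
(72,28): row=0b1001000, col=0b11100, row AND col = 0b1000 = 8; 8 != 28 -> empty
(35,9): row=0b100011, col=0b1001, row AND col = 0b1 = 1; 1 != 9 -> empty
(181,125): row=0b10110101, col=0b1111101, row AND col = 0b110101 = 53; 53 != 125 -> empty
(222,15): row=0b11011110, col=0b1111, row AND col = 0b1110 = 14; 14 != 15 -> empty
(208,133): row=0b11010000, col=0b10000101, row AND col = 0b10000000 = 128; 128 != 133 -> empty
(136,16): row=0b10001000, col=0b10000, row AND col = 0b0 = 0; 0 != 16 -> empty
(134,109): row=0b10000110, col=0b1101101, row AND col = 0b100 = 4; 4 != 109 -> empty
(26,1): row=0b11010, col=0b1, row AND col = 0b0 = 0; 0 != 1 -> empty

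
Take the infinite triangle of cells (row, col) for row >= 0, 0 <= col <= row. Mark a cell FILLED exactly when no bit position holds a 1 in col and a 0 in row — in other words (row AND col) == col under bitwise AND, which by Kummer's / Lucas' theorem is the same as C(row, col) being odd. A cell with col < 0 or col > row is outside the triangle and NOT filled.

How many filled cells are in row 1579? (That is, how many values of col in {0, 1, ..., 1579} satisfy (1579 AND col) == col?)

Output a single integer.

1579 in binary = 11000101011
popcount(1579) = number of 1-bits in 11000101011 = 6
A col c satisfies (1579 AND c) == c iff every set bit of c is also set in 1579; each of the 6 set bits of 1579 can independently be on or off in c.
count = 2^6 = 64

Answer: 64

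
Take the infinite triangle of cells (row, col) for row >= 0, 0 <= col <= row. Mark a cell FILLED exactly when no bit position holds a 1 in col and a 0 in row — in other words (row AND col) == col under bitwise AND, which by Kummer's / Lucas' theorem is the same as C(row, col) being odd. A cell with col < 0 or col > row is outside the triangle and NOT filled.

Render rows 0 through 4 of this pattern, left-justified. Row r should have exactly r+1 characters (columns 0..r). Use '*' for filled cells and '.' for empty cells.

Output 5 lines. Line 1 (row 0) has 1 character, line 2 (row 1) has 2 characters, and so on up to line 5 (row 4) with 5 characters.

r0=0: *
r1=1: **
r2=10: *.*
r3=11: ****
r4=100: *...*

Answer: *
**
*.*
****
*...*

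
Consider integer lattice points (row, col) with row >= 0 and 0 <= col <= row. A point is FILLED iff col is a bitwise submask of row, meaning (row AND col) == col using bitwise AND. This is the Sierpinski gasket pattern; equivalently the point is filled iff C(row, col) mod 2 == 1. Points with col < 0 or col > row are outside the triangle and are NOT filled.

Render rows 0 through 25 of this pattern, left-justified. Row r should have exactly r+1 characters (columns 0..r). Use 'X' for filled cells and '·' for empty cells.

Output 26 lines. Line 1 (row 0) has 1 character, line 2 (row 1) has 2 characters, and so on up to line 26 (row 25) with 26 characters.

Answer: X
XX
X·X
XXXX
X···X
XX··XX
X·X·X·X
XXXXXXXX
X·······X
XX······XX
X·X·····X·X
XXXX····XXXX
X···X···X···X
XX··XX··XX··XX
X·X·X·X·X·X·X·X
XXXXXXXXXXXXXXXX
X···············X
XX··············XX
X·X·············X·X
XXXX············XXXX
X···X···········X···X
XX··XX··········XX··XX
X·X·X·X·········X·X·X·X
XXXXXXXX········XXXXXXXX
X·······X·······X·······X
XX······XX······XX······XX

Derivation:
r0=0: X
r1=1: XX
r2=10: X·X
r3=11: XXXX
r4=100: X···X
r5=101: XX··XX
r6=110: X·X·X·X
r7=111: XXXXXXXX
r8=1000: X·······X
r9=1001: XX······XX
r10=1010: X·X·····X·X
r11=1011: XXXX····XXXX
r12=1100: X···X···X···X
r13=1101: XX··XX··XX··XX
r14=1110: X·X·X·X·X·X·X·X
r15=1111: XXXXXXXXXXXXXXXX
r16=10000: X···············X
r17=10001: XX··············XX
r18=10010: X·X·············X·X
r19=10011: XXXX············XXXX
r20=10100: X···X···········X···X
r21=10101: XX··XX··········XX··XX
r22=10110: X·X·X·X·········X·X·X·X
r23=10111: XXXXXXXX········XXXXXXXX
r24=11000: X·······X·······X·······X
r25=11001: XX······XX······XX······XX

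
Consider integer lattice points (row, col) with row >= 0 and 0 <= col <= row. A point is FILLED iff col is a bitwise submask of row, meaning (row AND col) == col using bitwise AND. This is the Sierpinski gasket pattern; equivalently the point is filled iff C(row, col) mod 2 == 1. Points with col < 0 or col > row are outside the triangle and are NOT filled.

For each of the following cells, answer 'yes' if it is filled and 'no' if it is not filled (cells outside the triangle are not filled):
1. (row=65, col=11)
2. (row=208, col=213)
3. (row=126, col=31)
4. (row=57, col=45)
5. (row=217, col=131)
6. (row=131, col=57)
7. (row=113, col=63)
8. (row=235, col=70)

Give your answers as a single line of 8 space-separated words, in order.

(65,11): row=0b1000001, col=0b1011, row AND col = 0b1 = 1; 1 != 11 -> empty
(208,213): col outside [0, 208] -> not filled
(126,31): row=0b1111110, col=0b11111, row AND col = 0b11110 = 30; 30 != 31 -> empty
(57,45): row=0b111001, col=0b101101, row AND col = 0b101001 = 41; 41 != 45 -> empty
(217,131): row=0b11011001, col=0b10000011, row AND col = 0b10000001 = 129; 129 != 131 -> empty
(131,57): row=0b10000011, col=0b111001, row AND col = 0b1 = 1; 1 != 57 -> empty
(113,63): row=0b1110001, col=0b111111, row AND col = 0b110001 = 49; 49 != 63 -> empty
(235,70): row=0b11101011, col=0b1000110, row AND col = 0b1000010 = 66; 66 != 70 -> empty

Answer: no no no no no no no no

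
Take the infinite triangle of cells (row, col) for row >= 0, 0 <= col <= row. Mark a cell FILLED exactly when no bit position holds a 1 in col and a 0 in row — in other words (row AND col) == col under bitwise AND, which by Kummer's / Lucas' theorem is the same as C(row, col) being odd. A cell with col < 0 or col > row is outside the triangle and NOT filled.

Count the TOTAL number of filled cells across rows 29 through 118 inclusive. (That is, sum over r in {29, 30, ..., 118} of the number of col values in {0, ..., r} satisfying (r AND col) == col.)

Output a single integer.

Answer: 1512

Derivation:
r29=11101 pc4: +16 =16
r30=11110 pc4: +16 =32
r31=11111 pc5: +32 =64
r32=100000 pc1: +2 =66
r33=100001 pc2: +4 =70
r34=100010 pc2: +4 =74
r35=100011 pc3: +8 =82
r36=100100 pc2: +4 =86
r37=100101 pc3: +8 =94
r38=100110 pc3: +8 =102
r39=100111 pc4: +16 =118
r40=101000 pc2: +4 =122
r41=101001 pc3: +8 =130
r42=101010 pc3: +8 =138
r43=101011 pc4: +16 =154
r44=101100 pc3: +8 =162
r45=101101 pc4: +16 =178
r46=101110 pc4: +16 =194
r47=101111 pc5: +32 =226
r48=110000 pc2: +4 =230
r49=110001 pc3: +8 =238
r50=110010 pc3: +8 =246
r51=110011 pc4: +16 =262
r52=110100 pc3: +8 =270
r53=110101 pc4: +16 =286
r54=110110 pc4: +16 =302
r55=110111 pc5: +32 =334
r56=111000 pc3: +8 =342
r57=111001 pc4: +16 =358
r58=111010 pc4: +16 =374
r59=111011 pc5: +32 =406
r60=111100 pc4: +16 =422
r61=111101 pc5: +32 =454
r62=111110 pc5: +32 =486
r63=111111 pc6: +64 =550
r64=1000000 pc1: +2 =552
r65=1000001 pc2: +4 =556
r66=1000010 pc2: +4 =560
r67=1000011 pc3: +8 =568
r68=1000100 pc2: +4 =572
r69=1000101 pc3: +8 =580
r70=1000110 pc3: +8 =588
r71=1000111 pc4: +16 =604
r72=1001000 pc2: +4 =608
r73=1001001 pc3: +8 =616
r74=1001010 pc3: +8 =624
r75=1001011 pc4: +16 =640
r76=1001100 pc3: +8 =648
r77=1001101 pc4: +16 =664
r78=1001110 pc4: +16 =680
r79=1001111 pc5: +32 =712
r80=1010000 pc2: +4 =716
r81=1010001 pc3: +8 =724
r82=1010010 pc3: +8 =732
r83=1010011 pc4: +16 =748
r84=1010100 pc3: +8 =756
r85=1010101 pc4: +16 =772
r86=1010110 pc4: +16 =788
r87=1010111 pc5: +32 =820
r88=1011000 pc3: +8 =828
r89=1011001 pc4: +16 =844
r90=1011010 pc4: +16 =860
r91=1011011 pc5: +32 =892
r92=1011100 pc4: +16 =908
r93=1011101 pc5: +32 =940
r94=1011110 pc5: +32 =972
r95=1011111 pc6: +64 =1036
r96=1100000 pc2: +4 =1040
r97=1100001 pc3: +8 =1048
r98=1100010 pc3: +8 =1056
r99=1100011 pc4: +16 =1072
r100=1100100 pc3: +8 =1080
r101=1100101 pc4: +16 =1096
r102=1100110 pc4: +16 =1112
r103=1100111 pc5: +32 =1144
r104=1101000 pc3: +8 =1152
r105=1101001 pc4: +16 =1168
r106=1101010 pc4: +16 =1184
r107=1101011 pc5: +32 =1216
r108=1101100 pc4: +16 =1232
r109=1101101 pc5: +32 =1264
r110=1101110 pc5: +32 =1296
r111=1101111 pc6: +64 =1360
r112=1110000 pc3: +8 =1368
r113=1110001 pc4: +16 =1384
r114=1110010 pc4: +16 =1400
r115=1110011 pc5: +32 =1432
r116=1110100 pc4: +16 =1448
r117=1110101 pc5: +32 =1480
r118=1110110 pc5: +32 =1512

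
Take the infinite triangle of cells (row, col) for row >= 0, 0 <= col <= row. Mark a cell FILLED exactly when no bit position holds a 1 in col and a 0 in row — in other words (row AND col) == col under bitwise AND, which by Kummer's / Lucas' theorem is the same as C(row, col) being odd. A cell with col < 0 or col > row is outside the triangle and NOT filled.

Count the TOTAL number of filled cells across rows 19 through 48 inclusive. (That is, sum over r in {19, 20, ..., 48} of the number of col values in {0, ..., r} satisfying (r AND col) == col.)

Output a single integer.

r19=10011 pc3: +8 =8
r20=10100 pc2: +4 =12
r21=10101 pc3: +8 =20
r22=10110 pc3: +8 =28
r23=10111 pc4: +16 =44
r24=11000 pc2: +4 =48
r25=11001 pc3: +8 =56
r26=11010 pc3: +8 =64
r27=11011 pc4: +16 =80
r28=11100 pc3: +8 =88
r29=11101 pc4: +16 =104
r30=11110 pc4: +16 =120
r31=11111 pc5: +32 =152
r32=100000 pc1: +2 =154
r33=100001 pc2: +4 =158
r34=100010 pc2: +4 =162
r35=100011 pc3: +8 =170
r36=100100 pc2: +4 =174
r37=100101 pc3: +8 =182
r38=100110 pc3: +8 =190
r39=100111 pc4: +16 =206
r40=101000 pc2: +4 =210
r41=101001 pc3: +8 =218
r42=101010 pc3: +8 =226
r43=101011 pc4: +16 =242
r44=101100 pc3: +8 =250
r45=101101 pc4: +16 =266
r46=101110 pc4: +16 =282
r47=101111 pc5: +32 =314
r48=110000 pc2: +4 =318

Answer: 318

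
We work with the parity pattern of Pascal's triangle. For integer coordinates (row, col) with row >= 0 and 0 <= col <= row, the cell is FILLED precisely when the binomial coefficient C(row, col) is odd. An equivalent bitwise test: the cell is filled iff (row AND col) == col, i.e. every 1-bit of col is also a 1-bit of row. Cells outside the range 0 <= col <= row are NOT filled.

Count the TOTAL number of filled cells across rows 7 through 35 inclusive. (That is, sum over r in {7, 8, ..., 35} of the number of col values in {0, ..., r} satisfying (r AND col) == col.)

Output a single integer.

r7=111 pc3: +8 =8
r8=1000 pc1: +2 =10
r9=1001 pc2: +4 =14
r10=1010 pc2: +4 =18
r11=1011 pc3: +8 =26
r12=1100 pc2: +4 =30
r13=1101 pc3: +8 =38
r14=1110 pc3: +8 =46
r15=1111 pc4: +16 =62
r16=10000 pc1: +2 =64
r17=10001 pc2: +4 =68
r18=10010 pc2: +4 =72
r19=10011 pc3: +8 =80
r20=10100 pc2: +4 =84
r21=10101 pc3: +8 =92
r22=10110 pc3: +8 =100
r23=10111 pc4: +16 =116
r24=11000 pc2: +4 =120
r25=11001 pc3: +8 =128
r26=11010 pc3: +8 =136
r27=11011 pc4: +16 =152
r28=11100 pc3: +8 =160
r29=11101 pc4: +16 =176
r30=11110 pc4: +16 =192
r31=11111 pc5: +32 =224
r32=100000 pc1: +2 =226
r33=100001 pc2: +4 =230
r34=100010 pc2: +4 =234
r35=100011 pc3: +8 =242

Answer: 242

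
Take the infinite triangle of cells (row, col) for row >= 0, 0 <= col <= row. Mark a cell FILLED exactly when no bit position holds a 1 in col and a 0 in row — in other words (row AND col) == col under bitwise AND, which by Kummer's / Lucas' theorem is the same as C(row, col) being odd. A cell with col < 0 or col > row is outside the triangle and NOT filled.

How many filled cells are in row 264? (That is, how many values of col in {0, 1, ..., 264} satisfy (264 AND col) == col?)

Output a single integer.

264 in binary = 100001000
popcount(264) = number of 1-bits in 100001000 = 2
A col c satisfies (264 AND c) == c iff every set bit of c is also set in 264; each of the 2 set bits of 264 can independently be on or off in c.
count = 2^2 = 4

Answer: 4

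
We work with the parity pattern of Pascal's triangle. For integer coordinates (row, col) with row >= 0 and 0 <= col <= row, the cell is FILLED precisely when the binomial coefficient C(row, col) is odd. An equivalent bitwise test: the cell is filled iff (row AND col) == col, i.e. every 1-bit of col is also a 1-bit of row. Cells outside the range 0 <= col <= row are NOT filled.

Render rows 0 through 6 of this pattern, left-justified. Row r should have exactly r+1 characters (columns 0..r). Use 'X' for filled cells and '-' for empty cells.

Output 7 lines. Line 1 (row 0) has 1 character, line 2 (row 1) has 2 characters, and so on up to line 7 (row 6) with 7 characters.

r0=0: X
r1=1: XX
r2=10: X-X
r3=11: XXXX
r4=100: X---X
r5=101: XX--XX
r6=110: X-X-X-X

Answer: X
XX
X-X
XXXX
X---X
XX--XX
X-X-X-X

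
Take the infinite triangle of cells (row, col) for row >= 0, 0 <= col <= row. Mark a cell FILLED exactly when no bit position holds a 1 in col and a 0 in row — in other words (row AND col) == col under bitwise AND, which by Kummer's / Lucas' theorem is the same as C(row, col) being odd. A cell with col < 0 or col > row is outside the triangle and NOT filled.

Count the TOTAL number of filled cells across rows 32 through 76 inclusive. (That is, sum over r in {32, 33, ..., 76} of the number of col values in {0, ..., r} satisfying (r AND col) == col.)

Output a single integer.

Answer: 584

Derivation:
r32=100000 pc1: +2 =2
r33=100001 pc2: +4 =6
r34=100010 pc2: +4 =10
r35=100011 pc3: +8 =18
r36=100100 pc2: +4 =22
r37=100101 pc3: +8 =30
r38=100110 pc3: +8 =38
r39=100111 pc4: +16 =54
r40=101000 pc2: +4 =58
r41=101001 pc3: +8 =66
r42=101010 pc3: +8 =74
r43=101011 pc4: +16 =90
r44=101100 pc3: +8 =98
r45=101101 pc4: +16 =114
r46=101110 pc4: +16 =130
r47=101111 pc5: +32 =162
r48=110000 pc2: +4 =166
r49=110001 pc3: +8 =174
r50=110010 pc3: +8 =182
r51=110011 pc4: +16 =198
r52=110100 pc3: +8 =206
r53=110101 pc4: +16 =222
r54=110110 pc4: +16 =238
r55=110111 pc5: +32 =270
r56=111000 pc3: +8 =278
r57=111001 pc4: +16 =294
r58=111010 pc4: +16 =310
r59=111011 pc5: +32 =342
r60=111100 pc4: +16 =358
r61=111101 pc5: +32 =390
r62=111110 pc5: +32 =422
r63=111111 pc6: +64 =486
r64=1000000 pc1: +2 =488
r65=1000001 pc2: +4 =492
r66=1000010 pc2: +4 =496
r67=1000011 pc3: +8 =504
r68=1000100 pc2: +4 =508
r69=1000101 pc3: +8 =516
r70=1000110 pc3: +8 =524
r71=1000111 pc4: +16 =540
r72=1001000 pc2: +4 =544
r73=1001001 pc3: +8 =552
r74=1001010 pc3: +8 =560
r75=1001011 pc4: +16 =576
r76=1001100 pc3: +8 =584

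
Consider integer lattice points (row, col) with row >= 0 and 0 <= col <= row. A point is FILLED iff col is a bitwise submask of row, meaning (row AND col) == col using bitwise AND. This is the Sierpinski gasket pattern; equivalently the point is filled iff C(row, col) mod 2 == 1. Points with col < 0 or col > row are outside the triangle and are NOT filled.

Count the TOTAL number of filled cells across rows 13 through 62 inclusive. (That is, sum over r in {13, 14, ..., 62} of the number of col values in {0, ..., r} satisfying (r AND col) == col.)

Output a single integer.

r13=1101 pc3: +8 =8
r14=1110 pc3: +8 =16
r15=1111 pc4: +16 =32
r16=10000 pc1: +2 =34
r17=10001 pc2: +4 =38
r18=10010 pc2: +4 =42
r19=10011 pc3: +8 =50
r20=10100 pc2: +4 =54
r21=10101 pc3: +8 =62
r22=10110 pc3: +8 =70
r23=10111 pc4: +16 =86
r24=11000 pc2: +4 =90
r25=11001 pc3: +8 =98
r26=11010 pc3: +8 =106
r27=11011 pc4: +16 =122
r28=11100 pc3: +8 =130
r29=11101 pc4: +16 =146
r30=11110 pc4: +16 =162
r31=11111 pc5: +32 =194
r32=100000 pc1: +2 =196
r33=100001 pc2: +4 =200
r34=100010 pc2: +4 =204
r35=100011 pc3: +8 =212
r36=100100 pc2: +4 =216
r37=100101 pc3: +8 =224
r38=100110 pc3: +8 =232
r39=100111 pc4: +16 =248
r40=101000 pc2: +4 =252
r41=101001 pc3: +8 =260
r42=101010 pc3: +8 =268
r43=101011 pc4: +16 =284
r44=101100 pc3: +8 =292
r45=101101 pc4: +16 =308
r46=101110 pc4: +16 =324
r47=101111 pc5: +32 =356
r48=110000 pc2: +4 =360
r49=110001 pc3: +8 =368
r50=110010 pc3: +8 =376
r51=110011 pc4: +16 =392
r52=110100 pc3: +8 =400
r53=110101 pc4: +16 =416
r54=110110 pc4: +16 =432
r55=110111 pc5: +32 =464
r56=111000 pc3: +8 =472
r57=111001 pc4: +16 =488
r58=111010 pc4: +16 =504
r59=111011 pc5: +32 =536
r60=111100 pc4: +16 =552
r61=111101 pc5: +32 =584
r62=111110 pc5: +32 =616

Answer: 616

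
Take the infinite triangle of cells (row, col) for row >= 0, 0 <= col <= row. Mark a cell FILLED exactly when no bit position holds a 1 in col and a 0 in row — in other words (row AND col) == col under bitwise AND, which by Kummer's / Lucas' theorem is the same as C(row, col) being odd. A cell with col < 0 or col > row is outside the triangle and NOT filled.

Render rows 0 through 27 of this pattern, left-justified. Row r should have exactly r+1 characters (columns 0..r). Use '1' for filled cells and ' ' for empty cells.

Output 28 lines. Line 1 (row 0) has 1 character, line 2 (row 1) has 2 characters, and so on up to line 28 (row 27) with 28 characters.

r0=0: 1
r1=1: 11
r2=10: 1 1
r3=11: 1111
r4=100: 1   1
r5=101: 11  11
r6=110: 1 1 1 1
r7=111: 11111111
r8=1000: 1       1
r9=1001: 11      11
r10=1010: 1 1     1 1
r11=1011: 1111    1111
r12=1100: 1   1   1   1
r13=1101: 11  11  11  11
r14=1110: 1 1 1 1 1 1 1 1
r15=1111: 1111111111111111
r16=10000: 1               1
r17=10001: 11              11
r18=10010: 1 1             1 1
r19=10011: 1111            1111
r20=10100: 1   1           1   1
r21=10101: 11  11          11  11
r22=10110: 1 1 1 1         1 1 1 1
r23=10111: 11111111        11111111
r24=11000: 1       1       1       1
r25=11001: 11      11      11      11
r26=11010: 1 1     1 1     1 1     1 1
r27=11011: 1111    1111    1111    1111

Answer: 1
11
1 1
1111
1   1
11  11
1 1 1 1
11111111
1       1
11      11
1 1     1 1
1111    1111
1   1   1   1
11  11  11  11
1 1 1 1 1 1 1 1
1111111111111111
1               1
11              11
1 1             1 1
1111            1111
1   1           1   1
11  11          11  11
1 1 1 1         1 1 1 1
11111111        11111111
1       1       1       1
11      11      11      11
1 1     1 1     1 1     1 1
1111    1111    1111    1111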